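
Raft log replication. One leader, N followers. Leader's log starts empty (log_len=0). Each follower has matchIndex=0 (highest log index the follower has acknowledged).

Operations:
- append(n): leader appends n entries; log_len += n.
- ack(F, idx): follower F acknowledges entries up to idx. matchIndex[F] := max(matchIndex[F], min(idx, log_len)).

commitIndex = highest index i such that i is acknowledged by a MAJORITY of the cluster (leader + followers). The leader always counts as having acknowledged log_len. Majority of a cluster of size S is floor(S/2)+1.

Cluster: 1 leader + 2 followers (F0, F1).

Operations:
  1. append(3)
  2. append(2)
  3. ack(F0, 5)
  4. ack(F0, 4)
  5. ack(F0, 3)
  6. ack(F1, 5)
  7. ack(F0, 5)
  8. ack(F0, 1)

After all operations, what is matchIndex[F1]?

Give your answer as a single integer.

Answer: 5

Derivation:
Op 1: append 3 -> log_len=3
Op 2: append 2 -> log_len=5
Op 3: F0 acks idx 5 -> match: F0=5 F1=0; commitIndex=5
Op 4: F0 acks idx 4 -> match: F0=5 F1=0; commitIndex=5
Op 5: F0 acks idx 3 -> match: F0=5 F1=0; commitIndex=5
Op 6: F1 acks idx 5 -> match: F0=5 F1=5; commitIndex=5
Op 7: F0 acks idx 5 -> match: F0=5 F1=5; commitIndex=5
Op 8: F0 acks idx 1 -> match: F0=5 F1=5; commitIndex=5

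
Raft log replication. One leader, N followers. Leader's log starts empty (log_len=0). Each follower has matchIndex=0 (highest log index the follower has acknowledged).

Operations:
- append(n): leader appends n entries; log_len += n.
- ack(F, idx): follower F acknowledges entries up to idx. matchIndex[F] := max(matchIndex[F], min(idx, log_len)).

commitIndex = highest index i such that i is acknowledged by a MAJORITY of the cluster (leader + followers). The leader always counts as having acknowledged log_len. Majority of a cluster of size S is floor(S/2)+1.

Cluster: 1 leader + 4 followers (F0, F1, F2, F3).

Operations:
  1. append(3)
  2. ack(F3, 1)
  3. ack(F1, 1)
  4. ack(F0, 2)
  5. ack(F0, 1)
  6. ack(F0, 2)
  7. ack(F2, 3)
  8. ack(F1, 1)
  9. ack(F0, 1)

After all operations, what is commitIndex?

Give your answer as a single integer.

Answer: 2

Derivation:
Op 1: append 3 -> log_len=3
Op 2: F3 acks idx 1 -> match: F0=0 F1=0 F2=0 F3=1; commitIndex=0
Op 3: F1 acks idx 1 -> match: F0=0 F1=1 F2=0 F3=1; commitIndex=1
Op 4: F0 acks idx 2 -> match: F0=2 F1=1 F2=0 F3=1; commitIndex=1
Op 5: F0 acks idx 1 -> match: F0=2 F1=1 F2=0 F3=1; commitIndex=1
Op 6: F0 acks idx 2 -> match: F0=2 F1=1 F2=0 F3=1; commitIndex=1
Op 7: F2 acks idx 3 -> match: F0=2 F1=1 F2=3 F3=1; commitIndex=2
Op 8: F1 acks idx 1 -> match: F0=2 F1=1 F2=3 F3=1; commitIndex=2
Op 9: F0 acks idx 1 -> match: F0=2 F1=1 F2=3 F3=1; commitIndex=2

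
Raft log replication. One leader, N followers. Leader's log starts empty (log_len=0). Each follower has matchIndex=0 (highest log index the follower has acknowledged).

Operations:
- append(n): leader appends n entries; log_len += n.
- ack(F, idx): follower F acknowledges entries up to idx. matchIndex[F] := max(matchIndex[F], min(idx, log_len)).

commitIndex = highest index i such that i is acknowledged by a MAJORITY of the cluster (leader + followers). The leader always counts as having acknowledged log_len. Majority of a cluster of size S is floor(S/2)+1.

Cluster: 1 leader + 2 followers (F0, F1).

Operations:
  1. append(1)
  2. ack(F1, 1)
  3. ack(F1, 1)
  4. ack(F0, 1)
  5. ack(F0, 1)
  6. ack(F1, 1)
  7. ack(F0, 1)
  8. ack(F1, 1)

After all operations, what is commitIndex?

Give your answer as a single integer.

Answer: 1

Derivation:
Op 1: append 1 -> log_len=1
Op 2: F1 acks idx 1 -> match: F0=0 F1=1; commitIndex=1
Op 3: F1 acks idx 1 -> match: F0=0 F1=1; commitIndex=1
Op 4: F0 acks idx 1 -> match: F0=1 F1=1; commitIndex=1
Op 5: F0 acks idx 1 -> match: F0=1 F1=1; commitIndex=1
Op 6: F1 acks idx 1 -> match: F0=1 F1=1; commitIndex=1
Op 7: F0 acks idx 1 -> match: F0=1 F1=1; commitIndex=1
Op 8: F1 acks idx 1 -> match: F0=1 F1=1; commitIndex=1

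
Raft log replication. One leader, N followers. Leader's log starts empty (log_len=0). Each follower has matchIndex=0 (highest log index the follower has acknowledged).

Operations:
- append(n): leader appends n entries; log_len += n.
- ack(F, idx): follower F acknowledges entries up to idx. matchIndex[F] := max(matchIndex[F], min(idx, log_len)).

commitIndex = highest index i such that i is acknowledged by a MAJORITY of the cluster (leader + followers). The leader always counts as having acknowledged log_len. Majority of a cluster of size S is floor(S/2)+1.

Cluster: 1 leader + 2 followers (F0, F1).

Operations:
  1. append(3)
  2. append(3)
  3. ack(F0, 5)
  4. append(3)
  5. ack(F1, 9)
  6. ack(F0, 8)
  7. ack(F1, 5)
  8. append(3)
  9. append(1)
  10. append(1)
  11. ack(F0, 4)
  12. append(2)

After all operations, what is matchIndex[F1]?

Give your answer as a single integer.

Answer: 9

Derivation:
Op 1: append 3 -> log_len=3
Op 2: append 3 -> log_len=6
Op 3: F0 acks idx 5 -> match: F0=5 F1=0; commitIndex=5
Op 4: append 3 -> log_len=9
Op 5: F1 acks idx 9 -> match: F0=5 F1=9; commitIndex=9
Op 6: F0 acks idx 8 -> match: F0=8 F1=9; commitIndex=9
Op 7: F1 acks idx 5 -> match: F0=8 F1=9; commitIndex=9
Op 8: append 3 -> log_len=12
Op 9: append 1 -> log_len=13
Op 10: append 1 -> log_len=14
Op 11: F0 acks idx 4 -> match: F0=8 F1=9; commitIndex=9
Op 12: append 2 -> log_len=16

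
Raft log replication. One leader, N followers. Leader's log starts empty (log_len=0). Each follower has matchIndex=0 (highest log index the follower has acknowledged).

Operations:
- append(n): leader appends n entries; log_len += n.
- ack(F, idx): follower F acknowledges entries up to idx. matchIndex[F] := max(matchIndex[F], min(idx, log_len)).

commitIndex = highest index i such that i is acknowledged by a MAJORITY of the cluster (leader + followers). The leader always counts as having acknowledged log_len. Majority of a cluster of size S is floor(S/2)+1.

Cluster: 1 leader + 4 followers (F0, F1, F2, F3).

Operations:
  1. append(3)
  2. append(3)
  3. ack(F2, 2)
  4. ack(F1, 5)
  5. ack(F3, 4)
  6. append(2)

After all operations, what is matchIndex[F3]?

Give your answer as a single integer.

Answer: 4

Derivation:
Op 1: append 3 -> log_len=3
Op 2: append 3 -> log_len=6
Op 3: F2 acks idx 2 -> match: F0=0 F1=0 F2=2 F3=0; commitIndex=0
Op 4: F1 acks idx 5 -> match: F0=0 F1=5 F2=2 F3=0; commitIndex=2
Op 5: F3 acks idx 4 -> match: F0=0 F1=5 F2=2 F3=4; commitIndex=4
Op 6: append 2 -> log_len=8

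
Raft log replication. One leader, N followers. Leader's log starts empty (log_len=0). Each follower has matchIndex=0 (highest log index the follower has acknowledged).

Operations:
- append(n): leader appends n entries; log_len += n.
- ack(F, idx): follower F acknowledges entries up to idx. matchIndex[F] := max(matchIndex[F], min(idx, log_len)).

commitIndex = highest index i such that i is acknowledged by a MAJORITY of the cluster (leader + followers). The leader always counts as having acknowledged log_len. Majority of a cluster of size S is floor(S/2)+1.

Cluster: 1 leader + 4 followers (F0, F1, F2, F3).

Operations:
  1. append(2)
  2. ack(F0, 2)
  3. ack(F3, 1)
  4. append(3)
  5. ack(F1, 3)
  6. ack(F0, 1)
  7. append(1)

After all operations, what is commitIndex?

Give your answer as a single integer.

Answer: 2

Derivation:
Op 1: append 2 -> log_len=2
Op 2: F0 acks idx 2 -> match: F0=2 F1=0 F2=0 F3=0; commitIndex=0
Op 3: F3 acks idx 1 -> match: F0=2 F1=0 F2=0 F3=1; commitIndex=1
Op 4: append 3 -> log_len=5
Op 5: F1 acks idx 3 -> match: F0=2 F1=3 F2=0 F3=1; commitIndex=2
Op 6: F0 acks idx 1 -> match: F0=2 F1=3 F2=0 F3=1; commitIndex=2
Op 7: append 1 -> log_len=6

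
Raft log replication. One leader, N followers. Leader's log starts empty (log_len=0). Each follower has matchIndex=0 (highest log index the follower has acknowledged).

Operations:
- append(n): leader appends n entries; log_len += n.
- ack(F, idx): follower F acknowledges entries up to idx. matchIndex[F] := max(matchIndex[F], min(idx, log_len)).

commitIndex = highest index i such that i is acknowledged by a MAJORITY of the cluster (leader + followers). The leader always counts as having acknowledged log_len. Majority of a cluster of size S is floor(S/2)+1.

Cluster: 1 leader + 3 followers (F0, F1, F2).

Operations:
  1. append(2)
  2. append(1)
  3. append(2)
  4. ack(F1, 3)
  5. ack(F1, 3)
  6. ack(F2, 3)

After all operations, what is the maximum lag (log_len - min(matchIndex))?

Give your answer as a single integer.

Op 1: append 2 -> log_len=2
Op 2: append 1 -> log_len=3
Op 3: append 2 -> log_len=5
Op 4: F1 acks idx 3 -> match: F0=0 F1=3 F2=0; commitIndex=0
Op 5: F1 acks idx 3 -> match: F0=0 F1=3 F2=0; commitIndex=0
Op 6: F2 acks idx 3 -> match: F0=0 F1=3 F2=3; commitIndex=3

Answer: 5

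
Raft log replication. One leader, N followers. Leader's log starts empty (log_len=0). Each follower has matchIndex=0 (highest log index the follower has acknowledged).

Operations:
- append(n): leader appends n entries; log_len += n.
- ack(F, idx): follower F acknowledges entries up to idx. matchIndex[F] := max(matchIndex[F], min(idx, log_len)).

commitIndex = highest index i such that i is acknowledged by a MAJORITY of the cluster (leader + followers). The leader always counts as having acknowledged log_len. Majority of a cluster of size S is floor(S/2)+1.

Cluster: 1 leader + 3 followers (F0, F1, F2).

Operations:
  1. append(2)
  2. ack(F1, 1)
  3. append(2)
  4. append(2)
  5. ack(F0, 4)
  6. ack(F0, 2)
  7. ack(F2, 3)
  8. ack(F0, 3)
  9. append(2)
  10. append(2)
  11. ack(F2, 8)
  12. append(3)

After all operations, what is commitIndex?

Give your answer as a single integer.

Op 1: append 2 -> log_len=2
Op 2: F1 acks idx 1 -> match: F0=0 F1=1 F2=0; commitIndex=0
Op 3: append 2 -> log_len=4
Op 4: append 2 -> log_len=6
Op 5: F0 acks idx 4 -> match: F0=4 F1=1 F2=0; commitIndex=1
Op 6: F0 acks idx 2 -> match: F0=4 F1=1 F2=0; commitIndex=1
Op 7: F2 acks idx 3 -> match: F0=4 F1=1 F2=3; commitIndex=3
Op 8: F0 acks idx 3 -> match: F0=4 F1=1 F2=3; commitIndex=3
Op 9: append 2 -> log_len=8
Op 10: append 2 -> log_len=10
Op 11: F2 acks idx 8 -> match: F0=4 F1=1 F2=8; commitIndex=4
Op 12: append 3 -> log_len=13

Answer: 4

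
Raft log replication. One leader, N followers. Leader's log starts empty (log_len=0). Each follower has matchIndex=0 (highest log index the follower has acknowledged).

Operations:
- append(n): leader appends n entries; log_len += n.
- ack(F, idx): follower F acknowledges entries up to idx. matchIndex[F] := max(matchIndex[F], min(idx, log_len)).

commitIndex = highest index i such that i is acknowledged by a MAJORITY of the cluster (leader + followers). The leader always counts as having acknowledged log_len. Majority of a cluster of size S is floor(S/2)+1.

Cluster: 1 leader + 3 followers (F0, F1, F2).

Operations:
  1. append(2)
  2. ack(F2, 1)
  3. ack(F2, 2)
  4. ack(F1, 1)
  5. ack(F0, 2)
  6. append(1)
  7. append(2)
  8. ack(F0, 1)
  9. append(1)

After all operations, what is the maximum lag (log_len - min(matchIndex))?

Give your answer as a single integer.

Answer: 5

Derivation:
Op 1: append 2 -> log_len=2
Op 2: F2 acks idx 1 -> match: F0=0 F1=0 F2=1; commitIndex=0
Op 3: F2 acks idx 2 -> match: F0=0 F1=0 F2=2; commitIndex=0
Op 4: F1 acks idx 1 -> match: F0=0 F1=1 F2=2; commitIndex=1
Op 5: F0 acks idx 2 -> match: F0=2 F1=1 F2=2; commitIndex=2
Op 6: append 1 -> log_len=3
Op 7: append 2 -> log_len=5
Op 8: F0 acks idx 1 -> match: F0=2 F1=1 F2=2; commitIndex=2
Op 9: append 1 -> log_len=6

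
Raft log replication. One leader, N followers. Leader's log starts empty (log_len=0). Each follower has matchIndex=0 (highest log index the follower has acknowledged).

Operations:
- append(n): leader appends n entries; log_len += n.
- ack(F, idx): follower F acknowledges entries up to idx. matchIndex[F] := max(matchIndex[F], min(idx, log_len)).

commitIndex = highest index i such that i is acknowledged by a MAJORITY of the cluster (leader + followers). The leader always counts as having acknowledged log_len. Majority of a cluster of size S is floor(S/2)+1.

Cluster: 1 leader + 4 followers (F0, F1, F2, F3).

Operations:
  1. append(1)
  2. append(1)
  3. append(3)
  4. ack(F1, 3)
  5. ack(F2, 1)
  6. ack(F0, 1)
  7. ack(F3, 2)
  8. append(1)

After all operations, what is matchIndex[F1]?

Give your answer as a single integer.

Answer: 3

Derivation:
Op 1: append 1 -> log_len=1
Op 2: append 1 -> log_len=2
Op 3: append 3 -> log_len=5
Op 4: F1 acks idx 3 -> match: F0=0 F1=3 F2=0 F3=0; commitIndex=0
Op 5: F2 acks idx 1 -> match: F0=0 F1=3 F2=1 F3=0; commitIndex=1
Op 6: F0 acks idx 1 -> match: F0=1 F1=3 F2=1 F3=0; commitIndex=1
Op 7: F3 acks idx 2 -> match: F0=1 F1=3 F2=1 F3=2; commitIndex=2
Op 8: append 1 -> log_len=6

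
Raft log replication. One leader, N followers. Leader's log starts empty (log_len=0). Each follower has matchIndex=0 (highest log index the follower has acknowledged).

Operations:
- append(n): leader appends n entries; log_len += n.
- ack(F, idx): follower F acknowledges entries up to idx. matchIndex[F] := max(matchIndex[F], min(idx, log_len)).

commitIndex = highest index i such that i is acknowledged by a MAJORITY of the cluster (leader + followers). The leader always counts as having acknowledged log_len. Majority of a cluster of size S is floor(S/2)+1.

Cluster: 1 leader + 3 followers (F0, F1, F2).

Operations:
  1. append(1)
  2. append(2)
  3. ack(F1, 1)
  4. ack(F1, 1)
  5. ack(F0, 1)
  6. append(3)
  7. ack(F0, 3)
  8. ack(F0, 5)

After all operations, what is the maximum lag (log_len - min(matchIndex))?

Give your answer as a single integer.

Op 1: append 1 -> log_len=1
Op 2: append 2 -> log_len=3
Op 3: F1 acks idx 1 -> match: F0=0 F1=1 F2=0; commitIndex=0
Op 4: F1 acks idx 1 -> match: F0=0 F1=1 F2=0; commitIndex=0
Op 5: F0 acks idx 1 -> match: F0=1 F1=1 F2=0; commitIndex=1
Op 6: append 3 -> log_len=6
Op 7: F0 acks idx 3 -> match: F0=3 F1=1 F2=0; commitIndex=1
Op 8: F0 acks idx 5 -> match: F0=5 F1=1 F2=0; commitIndex=1

Answer: 6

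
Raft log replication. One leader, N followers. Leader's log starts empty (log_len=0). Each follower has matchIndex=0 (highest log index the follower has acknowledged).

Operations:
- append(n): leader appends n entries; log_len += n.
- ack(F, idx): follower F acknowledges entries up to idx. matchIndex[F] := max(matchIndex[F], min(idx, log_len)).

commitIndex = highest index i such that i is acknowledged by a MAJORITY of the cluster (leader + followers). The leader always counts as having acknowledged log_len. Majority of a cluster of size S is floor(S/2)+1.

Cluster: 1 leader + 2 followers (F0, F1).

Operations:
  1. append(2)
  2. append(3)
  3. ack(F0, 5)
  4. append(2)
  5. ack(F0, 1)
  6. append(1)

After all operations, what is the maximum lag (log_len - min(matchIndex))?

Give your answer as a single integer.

Op 1: append 2 -> log_len=2
Op 2: append 3 -> log_len=5
Op 3: F0 acks idx 5 -> match: F0=5 F1=0; commitIndex=5
Op 4: append 2 -> log_len=7
Op 5: F0 acks idx 1 -> match: F0=5 F1=0; commitIndex=5
Op 6: append 1 -> log_len=8

Answer: 8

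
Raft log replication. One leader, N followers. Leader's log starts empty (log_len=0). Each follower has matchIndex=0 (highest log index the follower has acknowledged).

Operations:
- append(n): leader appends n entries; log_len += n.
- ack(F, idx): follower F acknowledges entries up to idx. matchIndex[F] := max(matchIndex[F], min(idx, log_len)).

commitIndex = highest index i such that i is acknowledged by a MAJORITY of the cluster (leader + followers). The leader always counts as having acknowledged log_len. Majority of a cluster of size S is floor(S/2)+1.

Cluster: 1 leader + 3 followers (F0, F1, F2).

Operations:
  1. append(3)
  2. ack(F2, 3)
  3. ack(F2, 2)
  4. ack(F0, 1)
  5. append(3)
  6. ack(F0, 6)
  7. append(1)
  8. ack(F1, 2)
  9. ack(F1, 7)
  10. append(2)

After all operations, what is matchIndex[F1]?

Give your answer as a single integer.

Answer: 7

Derivation:
Op 1: append 3 -> log_len=3
Op 2: F2 acks idx 3 -> match: F0=0 F1=0 F2=3; commitIndex=0
Op 3: F2 acks idx 2 -> match: F0=0 F1=0 F2=3; commitIndex=0
Op 4: F0 acks idx 1 -> match: F0=1 F1=0 F2=3; commitIndex=1
Op 5: append 3 -> log_len=6
Op 6: F0 acks idx 6 -> match: F0=6 F1=0 F2=3; commitIndex=3
Op 7: append 1 -> log_len=7
Op 8: F1 acks idx 2 -> match: F0=6 F1=2 F2=3; commitIndex=3
Op 9: F1 acks idx 7 -> match: F0=6 F1=7 F2=3; commitIndex=6
Op 10: append 2 -> log_len=9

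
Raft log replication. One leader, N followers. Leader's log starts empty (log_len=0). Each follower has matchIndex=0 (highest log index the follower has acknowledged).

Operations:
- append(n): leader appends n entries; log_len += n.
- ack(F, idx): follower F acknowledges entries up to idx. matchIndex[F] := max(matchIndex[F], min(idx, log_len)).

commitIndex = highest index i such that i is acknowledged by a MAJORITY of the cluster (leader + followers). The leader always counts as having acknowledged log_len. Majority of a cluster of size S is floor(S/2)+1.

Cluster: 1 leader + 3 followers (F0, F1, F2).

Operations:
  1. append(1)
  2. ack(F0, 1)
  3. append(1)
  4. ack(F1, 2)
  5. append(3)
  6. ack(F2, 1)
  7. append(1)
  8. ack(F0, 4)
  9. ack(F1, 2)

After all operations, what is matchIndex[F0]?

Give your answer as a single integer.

Op 1: append 1 -> log_len=1
Op 2: F0 acks idx 1 -> match: F0=1 F1=0 F2=0; commitIndex=0
Op 3: append 1 -> log_len=2
Op 4: F1 acks idx 2 -> match: F0=1 F1=2 F2=0; commitIndex=1
Op 5: append 3 -> log_len=5
Op 6: F2 acks idx 1 -> match: F0=1 F1=2 F2=1; commitIndex=1
Op 7: append 1 -> log_len=6
Op 8: F0 acks idx 4 -> match: F0=4 F1=2 F2=1; commitIndex=2
Op 9: F1 acks idx 2 -> match: F0=4 F1=2 F2=1; commitIndex=2

Answer: 4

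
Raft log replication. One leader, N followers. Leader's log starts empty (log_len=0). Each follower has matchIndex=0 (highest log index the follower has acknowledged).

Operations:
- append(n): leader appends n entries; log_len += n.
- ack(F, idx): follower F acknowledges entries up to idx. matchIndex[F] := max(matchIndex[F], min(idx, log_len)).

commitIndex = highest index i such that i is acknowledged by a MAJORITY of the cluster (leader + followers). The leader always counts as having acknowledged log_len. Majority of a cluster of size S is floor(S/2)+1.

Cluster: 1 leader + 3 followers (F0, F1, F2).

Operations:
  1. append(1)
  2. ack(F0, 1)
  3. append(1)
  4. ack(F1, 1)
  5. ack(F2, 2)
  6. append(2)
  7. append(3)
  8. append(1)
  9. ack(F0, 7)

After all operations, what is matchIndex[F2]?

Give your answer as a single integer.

Answer: 2

Derivation:
Op 1: append 1 -> log_len=1
Op 2: F0 acks idx 1 -> match: F0=1 F1=0 F2=0; commitIndex=0
Op 3: append 1 -> log_len=2
Op 4: F1 acks idx 1 -> match: F0=1 F1=1 F2=0; commitIndex=1
Op 5: F2 acks idx 2 -> match: F0=1 F1=1 F2=2; commitIndex=1
Op 6: append 2 -> log_len=4
Op 7: append 3 -> log_len=7
Op 8: append 1 -> log_len=8
Op 9: F0 acks idx 7 -> match: F0=7 F1=1 F2=2; commitIndex=2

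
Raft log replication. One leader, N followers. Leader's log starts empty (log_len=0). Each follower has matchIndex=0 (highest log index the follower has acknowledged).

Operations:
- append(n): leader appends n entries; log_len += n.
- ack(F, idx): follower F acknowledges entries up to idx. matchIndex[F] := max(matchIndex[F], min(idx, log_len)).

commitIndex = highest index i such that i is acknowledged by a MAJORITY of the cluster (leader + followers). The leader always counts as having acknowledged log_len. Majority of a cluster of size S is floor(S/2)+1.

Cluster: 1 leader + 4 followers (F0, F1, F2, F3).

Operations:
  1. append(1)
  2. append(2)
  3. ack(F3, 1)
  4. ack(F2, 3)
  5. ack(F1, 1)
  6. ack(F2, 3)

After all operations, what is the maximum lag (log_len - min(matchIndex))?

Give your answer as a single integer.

Op 1: append 1 -> log_len=1
Op 2: append 2 -> log_len=3
Op 3: F3 acks idx 1 -> match: F0=0 F1=0 F2=0 F3=1; commitIndex=0
Op 4: F2 acks idx 3 -> match: F0=0 F1=0 F2=3 F3=1; commitIndex=1
Op 5: F1 acks idx 1 -> match: F0=0 F1=1 F2=3 F3=1; commitIndex=1
Op 6: F2 acks idx 3 -> match: F0=0 F1=1 F2=3 F3=1; commitIndex=1

Answer: 3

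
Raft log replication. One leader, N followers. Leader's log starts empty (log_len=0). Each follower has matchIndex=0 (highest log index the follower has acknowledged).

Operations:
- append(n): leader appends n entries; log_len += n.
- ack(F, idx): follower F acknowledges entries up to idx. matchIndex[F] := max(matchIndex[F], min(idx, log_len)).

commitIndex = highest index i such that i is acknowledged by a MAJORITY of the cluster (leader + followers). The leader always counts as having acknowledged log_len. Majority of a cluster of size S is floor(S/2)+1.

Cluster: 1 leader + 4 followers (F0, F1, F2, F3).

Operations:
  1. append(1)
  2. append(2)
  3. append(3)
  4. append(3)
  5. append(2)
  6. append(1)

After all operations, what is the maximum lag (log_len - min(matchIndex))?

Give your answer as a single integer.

Answer: 12

Derivation:
Op 1: append 1 -> log_len=1
Op 2: append 2 -> log_len=3
Op 3: append 3 -> log_len=6
Op 4: append 3 -> log_len=9
Op 5: append 2 -> log_len=11
Op 6: append 1 -> log_len=12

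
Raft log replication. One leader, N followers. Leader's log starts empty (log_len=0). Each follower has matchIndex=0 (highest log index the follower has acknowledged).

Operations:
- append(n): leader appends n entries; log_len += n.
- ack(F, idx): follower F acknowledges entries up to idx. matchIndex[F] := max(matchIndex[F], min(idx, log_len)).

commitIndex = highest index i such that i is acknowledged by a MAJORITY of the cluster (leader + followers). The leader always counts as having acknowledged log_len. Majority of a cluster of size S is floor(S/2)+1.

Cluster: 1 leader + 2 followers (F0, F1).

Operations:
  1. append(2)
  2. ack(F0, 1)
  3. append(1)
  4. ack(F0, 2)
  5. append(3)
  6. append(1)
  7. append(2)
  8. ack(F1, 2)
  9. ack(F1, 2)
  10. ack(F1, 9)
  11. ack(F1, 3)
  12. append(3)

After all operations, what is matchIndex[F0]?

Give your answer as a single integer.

Op 1: append 2 -> log_len=2
Op 2: F0 acks idx 1 -> match: F0=1 F1=0; commitIndex=1
Op 3: append 1 -> log_len=3
Op 4: F0 acks idx 2 -> match: F0=2 F1=0; commitIndex=2
Op 5: append 3 -> log_len=6
Op 6: append 1 -> log_len=7
Op 7: append 2 -> log_len=9
Op 8: F1 acks idx 2 -> match: F0=2 F1=2; commitIndex=2
Op 9: F1 acks idx 2 -> match: F0=2 F1=2; commitIndex=2
Op 10: F1 acks idx 9 -> match: F0=2 F1=9; commitIndex=9
Op 11: F1 acks idx 3 -> match: F0=2 F1=9; commitIndex=9
Op 12: append 3 -> log_len=12

Answer: 2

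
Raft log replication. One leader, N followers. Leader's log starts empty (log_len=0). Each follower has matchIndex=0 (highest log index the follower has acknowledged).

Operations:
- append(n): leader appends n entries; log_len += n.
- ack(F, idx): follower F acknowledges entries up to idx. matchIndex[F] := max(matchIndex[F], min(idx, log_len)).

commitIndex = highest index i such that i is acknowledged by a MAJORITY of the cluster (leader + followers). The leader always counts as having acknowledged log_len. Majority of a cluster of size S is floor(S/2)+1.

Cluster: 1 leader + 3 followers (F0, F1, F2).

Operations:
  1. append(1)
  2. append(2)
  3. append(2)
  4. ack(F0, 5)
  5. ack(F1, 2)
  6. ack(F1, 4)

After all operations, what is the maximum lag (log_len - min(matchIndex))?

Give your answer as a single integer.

Op 1: append 1 -> log_len=1
Op 2: append 2 -> log_len=3
Op 3: append 2 -> log_len=5
Op 4: F0 acks idx 5 -> match: F0=5 F1=0 F2=0; commitIndex=0
Op 5: F1 acks idx 2 -> match: F0=5 F1=2 F2=0; commitIndex=2
Op 6: F1 acks idx 4 -> match: F0=5 F1=4 F2=0; commitIndex=4

Answer: 5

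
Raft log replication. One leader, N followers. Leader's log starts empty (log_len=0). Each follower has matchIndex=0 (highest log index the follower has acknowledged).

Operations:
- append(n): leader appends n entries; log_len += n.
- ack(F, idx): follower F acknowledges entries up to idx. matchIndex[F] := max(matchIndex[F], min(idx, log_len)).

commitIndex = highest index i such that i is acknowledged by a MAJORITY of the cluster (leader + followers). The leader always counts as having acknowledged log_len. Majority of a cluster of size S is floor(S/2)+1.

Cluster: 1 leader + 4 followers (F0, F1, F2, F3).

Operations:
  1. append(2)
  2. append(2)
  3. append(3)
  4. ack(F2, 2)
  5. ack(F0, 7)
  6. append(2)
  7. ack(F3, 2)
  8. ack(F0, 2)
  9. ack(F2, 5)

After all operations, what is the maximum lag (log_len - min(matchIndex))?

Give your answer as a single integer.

Answer: 9

Derivation:
Op 1: append 2 -> log_len=2
Op 2: append 2 -> log_len=4
Op 3: append 3 -> log_len=7
Op 4: F2 acks idx 2 -> match: F0=0 F1=0 F2=2 F3=0; commitIndex=0
Op 5: F0 acks idx 7 -> match: F0=7 F1=0 F2=2 F3=0; commitIndex=2
Op 6: append 2 -> log_len=9
Op 7: F3 acks idx 2 -> match: F0=7 F1=0 F2=2 F3=2; commitIndex=2
Op 8: F0 acks idx 2 -> match: F0=7 F1=0 F2=2 F3=2; commitIndex=2
Op 9: F2 acks idx 5 -> match: F0=7 F1=0 F2=5 F3=2; commitIndex=5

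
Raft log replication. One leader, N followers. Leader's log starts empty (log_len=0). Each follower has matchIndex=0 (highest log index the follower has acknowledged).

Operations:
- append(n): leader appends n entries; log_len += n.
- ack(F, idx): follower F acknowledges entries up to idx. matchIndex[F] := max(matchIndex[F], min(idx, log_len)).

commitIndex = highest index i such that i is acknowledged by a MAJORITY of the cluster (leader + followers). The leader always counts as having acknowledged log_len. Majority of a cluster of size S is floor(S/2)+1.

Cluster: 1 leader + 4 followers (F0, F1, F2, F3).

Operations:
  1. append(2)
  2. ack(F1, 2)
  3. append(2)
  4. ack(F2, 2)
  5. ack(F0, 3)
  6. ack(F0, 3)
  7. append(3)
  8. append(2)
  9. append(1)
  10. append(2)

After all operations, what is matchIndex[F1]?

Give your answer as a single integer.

Answer: 2

Derivation:
Op 1: append 2 -> log_len=2
Op 2: F1 acks idx 2 -> match: F0=0 F1=2 F2=0 F3=0; commitIndex=0
Op 3: append 2 -> log_len=4
Op 4: F2 acks idx 2 -> match: F0=0 F1=2 F2=2 F3=0; commitIndex=2
Op 5: F0 acks idx 3 -> match: F0=3 F1=2 F2=2 F3=0; commitIndex=2
Op 6: F0 acks idx 3 -> match: F0=3 F1=2 F2=2 F3=0; commitIndex=2
Op 7: append 3 -> log_len=7
Op 8: append 2 -> log_len=9
Op 9: append 1 -> log_len=10
Op 10: append 2 -> log_len=12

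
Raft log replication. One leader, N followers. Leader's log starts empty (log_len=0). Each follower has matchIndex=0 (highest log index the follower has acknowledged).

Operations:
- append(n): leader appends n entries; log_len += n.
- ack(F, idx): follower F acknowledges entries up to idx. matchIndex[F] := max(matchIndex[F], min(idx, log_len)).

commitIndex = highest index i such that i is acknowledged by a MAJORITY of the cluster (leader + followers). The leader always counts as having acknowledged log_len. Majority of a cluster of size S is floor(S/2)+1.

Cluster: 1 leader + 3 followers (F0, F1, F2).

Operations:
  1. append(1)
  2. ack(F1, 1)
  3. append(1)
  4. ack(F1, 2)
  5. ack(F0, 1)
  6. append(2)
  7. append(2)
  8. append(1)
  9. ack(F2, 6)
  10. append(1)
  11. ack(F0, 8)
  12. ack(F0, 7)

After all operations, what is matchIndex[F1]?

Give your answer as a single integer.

Op 1: append 1 -> log_len=1
Op 2: F1 acks idx 1 -> match: F0=0 F1=1 F2=0; commitIndex=0
Op 3: append 1 -> log_len=2
Op 4: F1 acks idx 2 -> match: F0=0 F1=2 F2=0; commitIndex=0
Op 5: F0 acks idx 1 -> match: F0=1 F1=2 F2=0; commitIndex=1
Op 6: append 2 -> log_len=4
Op 7: append 2 -> log_len=6
Op 8: append 1 -> log_len=7
Op 9: F2 acks idx 6 -> match: F0=1 F1=2 F2=6; commitIndex=2
Op 10: append 1 -> log_len=8
Op 11: F0 acks idx 8 -> match: F0=8 F1=2 F2=6; commitIndex=6
Op 12: F0 acks idx 7 -> match: F0=8 F1=2 F2=6; commitIndex=6

Answer: 2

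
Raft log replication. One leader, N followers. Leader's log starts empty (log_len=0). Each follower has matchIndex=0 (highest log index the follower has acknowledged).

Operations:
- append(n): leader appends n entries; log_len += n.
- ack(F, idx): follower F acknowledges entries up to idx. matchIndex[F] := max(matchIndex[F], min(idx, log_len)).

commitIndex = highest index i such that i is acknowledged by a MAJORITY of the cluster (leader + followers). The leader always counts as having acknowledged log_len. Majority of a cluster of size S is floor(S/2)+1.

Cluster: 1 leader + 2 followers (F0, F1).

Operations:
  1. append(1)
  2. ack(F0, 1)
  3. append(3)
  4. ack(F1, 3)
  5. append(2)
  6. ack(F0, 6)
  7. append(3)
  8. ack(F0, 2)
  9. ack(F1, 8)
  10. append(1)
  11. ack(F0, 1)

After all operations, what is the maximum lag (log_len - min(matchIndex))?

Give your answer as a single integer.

Answer: 4

Derivation:
Op 1: append 1 -> log_len=1
Op 2: F0 acks idx 1 -> match: F0=1 F1=0; commitIndex=1
Op 3: append 3 -> log_len=4
Op 4: F1 acks idx 3 -> match: F0=1 F1=3; commitIndex=3
Op 5: append 2 -> log_len=6
Op 6: F0 acks idx 6 -> match: F0=6 F1=3; commitIndex=6
Op 7: append 3 -> log_len=9
Op 8: F0 acks idx 2 -> match: F0=6 F1=3; commitIndex=6
Op 9: F1 acks idx 8 -> match: F0=6 F1=8; commitIndex=8
Op 10: append 1 -> log_len=10
Op 11: F0 acks idx 1 -> match: F0=6 F1=8; commitIndex=8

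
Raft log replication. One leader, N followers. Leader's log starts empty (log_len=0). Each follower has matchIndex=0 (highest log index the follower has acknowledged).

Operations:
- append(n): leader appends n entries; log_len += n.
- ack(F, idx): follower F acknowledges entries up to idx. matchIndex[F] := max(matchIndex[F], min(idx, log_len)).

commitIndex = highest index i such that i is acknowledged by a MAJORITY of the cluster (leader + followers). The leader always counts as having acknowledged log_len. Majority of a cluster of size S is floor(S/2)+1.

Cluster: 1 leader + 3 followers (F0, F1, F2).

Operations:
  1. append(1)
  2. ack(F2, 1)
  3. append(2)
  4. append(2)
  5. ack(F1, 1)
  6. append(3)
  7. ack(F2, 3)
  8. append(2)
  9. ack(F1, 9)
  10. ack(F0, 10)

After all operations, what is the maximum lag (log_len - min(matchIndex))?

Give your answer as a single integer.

Answer: 7

Derivation:
Op 1: append 1 -> log_len=1
Op 2: F2 acks idx 1 -> match: F0=0 F1=0 F2=1; commitIndex=0
Op 3: append 2 -> log_len=3
Op 4: append 2 -> log_len=5
Op 5: F1 acks idx 1 -> match: F0=0 F1=1 F2=1; commitIndex=1
Op 6: append 3 -> log_len=8
Op 7: F2 acks idx 3 -> match: F0=0 F1=1 F2=3; commitIndex=1
Op 8: append 2 -> log_len=10
Op 9: F1 acks idx 9 -> match: F0=0 F1=9 F2=3; commitIndex=3
Op 10: F0 acks idx 10 -> match: F0=10 F1=9 F2=3; commitIndex=9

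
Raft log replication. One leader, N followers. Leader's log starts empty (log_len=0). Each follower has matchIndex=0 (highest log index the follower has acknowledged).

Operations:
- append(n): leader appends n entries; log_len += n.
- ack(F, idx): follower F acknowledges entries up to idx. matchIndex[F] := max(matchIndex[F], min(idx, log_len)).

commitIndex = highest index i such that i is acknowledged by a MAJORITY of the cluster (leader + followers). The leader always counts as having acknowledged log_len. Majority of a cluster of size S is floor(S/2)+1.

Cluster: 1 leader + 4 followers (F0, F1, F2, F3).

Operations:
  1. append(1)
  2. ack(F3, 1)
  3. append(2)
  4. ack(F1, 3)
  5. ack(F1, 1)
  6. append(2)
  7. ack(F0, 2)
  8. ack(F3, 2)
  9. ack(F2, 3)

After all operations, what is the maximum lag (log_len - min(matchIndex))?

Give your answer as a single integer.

Answer: 3

Derivation:
Op 1: append 1 -> log_len=1
Op 2: F3 acks idx 1 -> match: F0=0 F1=0 F2=0 F3=1; commitIndex=0
Op 3: append 2 -> log_len=3
Op 4: F1 acks idx 3 -> match: F0=0 F1=3 F2=0 F3=1; commitIndex=1
Op 5: F1 acks idx 1 -> match: F0=0 F1=3 F2=0 F3=1; commitIndex=1
Op 6: append 2 -> log_len=5
Op 7: F0 acks idx 2 -> match: F0=2 F1=3 F2=0 F3=1; commitIndex=2
Op 8: F3 acks idx 2 -> match: F0=2 F1=3 F2=0 F3=2; commitIndex=2
Op 9: F2 acks idx 3 -> match: F0=2 F1=3 F2=3 F3=2; commitIndex=3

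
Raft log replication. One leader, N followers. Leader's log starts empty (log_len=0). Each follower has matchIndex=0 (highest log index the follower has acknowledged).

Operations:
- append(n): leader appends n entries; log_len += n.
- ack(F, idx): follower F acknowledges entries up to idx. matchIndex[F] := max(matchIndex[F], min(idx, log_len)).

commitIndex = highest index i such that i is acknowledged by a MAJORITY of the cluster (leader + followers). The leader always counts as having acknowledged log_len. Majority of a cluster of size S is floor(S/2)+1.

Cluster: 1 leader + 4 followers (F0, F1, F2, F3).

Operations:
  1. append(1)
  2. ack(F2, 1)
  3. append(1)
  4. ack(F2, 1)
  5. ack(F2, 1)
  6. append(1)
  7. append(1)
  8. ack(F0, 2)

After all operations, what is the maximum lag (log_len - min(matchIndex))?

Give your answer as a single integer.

Op 1: append 1 -> log_len=1
Op 2: F2 acks idx 1 -> match: F0=0 F1=0 F2=1 F3=0; commitIndex=0
Op 3: append 1 -> log_len=2
Op 4: F2 acks idx 1 -> match: F0=0 F1=0 F2=1 F3=0; commitIndex=0
Op 5: F2 acks idx 1 -> match: F0=0 F1=0 F2=1 F3=0; commitIndex=0
Op 6: append 1 -> log_len=3
Op 7: append 1 -> log_len=4
Op 8: F0 acks idx 2 -> match: F0=2 F1=0 F2=1 F3=0; commitIndex=1

Answer: 4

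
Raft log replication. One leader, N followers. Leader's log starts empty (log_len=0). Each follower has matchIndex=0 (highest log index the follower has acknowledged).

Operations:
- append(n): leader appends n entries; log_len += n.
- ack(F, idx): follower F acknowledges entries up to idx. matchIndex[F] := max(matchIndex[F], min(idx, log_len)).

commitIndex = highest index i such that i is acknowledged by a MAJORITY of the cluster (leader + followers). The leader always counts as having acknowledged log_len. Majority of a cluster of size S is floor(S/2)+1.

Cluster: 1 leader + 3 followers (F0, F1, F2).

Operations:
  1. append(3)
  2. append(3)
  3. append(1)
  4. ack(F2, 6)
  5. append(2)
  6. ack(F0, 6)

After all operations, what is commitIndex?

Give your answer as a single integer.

Op 1: append 3 -> log_len=3
Op 2: append 3 -> log_len=6
Op 3: append 1 -> log_len=7
Op 4: F2 acks idx 6 -> match: F0=0 F1=0 F2=6; commitIndex=0
Op 5: append 2 -> log_len=9
Op 6: F0 acks idx 6 -> match: F0=6 F1=0 F2=6; commitIndex=6

Answer: 6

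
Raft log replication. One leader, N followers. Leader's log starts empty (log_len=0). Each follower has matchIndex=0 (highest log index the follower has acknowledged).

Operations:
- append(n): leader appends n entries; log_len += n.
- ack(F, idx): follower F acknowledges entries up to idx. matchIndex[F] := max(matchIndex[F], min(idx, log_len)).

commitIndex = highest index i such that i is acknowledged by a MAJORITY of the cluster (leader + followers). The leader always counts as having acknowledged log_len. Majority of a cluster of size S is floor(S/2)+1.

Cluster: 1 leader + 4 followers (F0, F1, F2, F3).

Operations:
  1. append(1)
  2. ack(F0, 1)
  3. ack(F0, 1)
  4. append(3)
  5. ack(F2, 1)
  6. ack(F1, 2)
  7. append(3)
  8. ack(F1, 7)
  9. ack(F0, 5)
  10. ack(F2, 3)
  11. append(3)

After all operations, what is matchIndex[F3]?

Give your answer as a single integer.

Answer: 0

Derivation:
Op 1: append 1 -> log_len=1
Op 2: F0 acks idx 1 -> match: F0=1 F1=0 F2=0 F3=0; commitIndex=0
Op 3: F0 acks idx 1 -> match: F0=1 F1=0 F2=0 F3=0; commitIndex=0
Op 4: append 3 -> log_len=4
Op 5: F2 acks idx 1 -> match: F0=1 F1=0 F2=1 F3=0; commitIndex=1
Op 6: F1 acks idx 2 -> match: F0=1 F1=2 F2=1 F3=0; commitIndex=1
Op 7: append 3 -> log_len=7
Op 8: F1 acks idx 7 -> match: F0=1 F1=7 F2=1 F3=0; commitIndex=1
Op 9: F0 acks idx 5 -> match: F0=5 F1=7 F2=1 F3=0; commitIndex=5
Op 10: F2 acks idx 3 -> match: F0=5 F1=7 F2=3 F3=0; commitIndex=5
Op 11: append 3 -> log_len=10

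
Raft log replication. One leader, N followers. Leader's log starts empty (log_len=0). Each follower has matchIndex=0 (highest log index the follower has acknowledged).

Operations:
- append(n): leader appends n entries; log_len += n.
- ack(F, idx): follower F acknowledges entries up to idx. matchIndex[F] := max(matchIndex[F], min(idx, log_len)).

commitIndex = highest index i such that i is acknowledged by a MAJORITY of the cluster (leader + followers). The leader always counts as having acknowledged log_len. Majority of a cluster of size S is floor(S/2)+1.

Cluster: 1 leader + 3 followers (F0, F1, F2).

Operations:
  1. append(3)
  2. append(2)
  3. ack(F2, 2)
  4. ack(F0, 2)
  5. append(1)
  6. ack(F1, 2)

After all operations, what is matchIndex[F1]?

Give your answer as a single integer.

Op 1: append 3 -> log_len=3
Op 2: append 2 -> log_len=5
Op 3: F2 acks idx 2 -> match: F0=0 F1=0 F2=2; commitIndex=0
Op 4: F0 acks idx 2 -> match: F0=2 F1=0 F2=2; commitIndex=2
Op 5: append 1 -> log_len=6
Op 6: F1 acks idx 2 -> match: F0=2 F1=2 F2=2; commitIndex=2

Answer: 2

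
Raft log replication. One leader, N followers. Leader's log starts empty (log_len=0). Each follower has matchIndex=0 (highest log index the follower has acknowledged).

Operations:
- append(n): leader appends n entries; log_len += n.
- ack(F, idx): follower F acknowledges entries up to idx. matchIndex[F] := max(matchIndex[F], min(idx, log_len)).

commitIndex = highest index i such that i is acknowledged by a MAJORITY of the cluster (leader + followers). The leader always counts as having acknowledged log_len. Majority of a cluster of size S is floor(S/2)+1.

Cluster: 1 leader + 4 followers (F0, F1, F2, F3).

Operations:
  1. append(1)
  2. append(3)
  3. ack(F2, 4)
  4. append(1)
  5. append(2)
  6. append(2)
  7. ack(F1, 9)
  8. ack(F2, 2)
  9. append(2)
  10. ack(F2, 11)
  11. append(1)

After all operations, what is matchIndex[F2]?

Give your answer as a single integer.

Answer: 11

Derivation:
Op 1: append 1 -> log_len=1
Op 2: append 3 -> log_len=4
Op 3: F2 acks idx 4 -> match: F0=0 F1=0 F2=4 F3=0; commitIndex=0
Op 4: append 1 -> log_len=5
Op 5: append 2 -> log_len=7
Op 6: append 2 -> log_len=9
Op 7: F1 acks idx 9 -> match: F0=0 F1=9 F2=4 F3=0; commitIndex=4
Op 8: F2 acks idx 2 -> match: F0=0 F1=9 F2=4 F3=0; commitIndex=4
Op 9: append 2 -> log_len=11
Op 10: F2 acks idx 11 -> match: F0=0 F1=9 F2=11 F3=0; commitIndex=9
Op 11: append 1 -> log_len=12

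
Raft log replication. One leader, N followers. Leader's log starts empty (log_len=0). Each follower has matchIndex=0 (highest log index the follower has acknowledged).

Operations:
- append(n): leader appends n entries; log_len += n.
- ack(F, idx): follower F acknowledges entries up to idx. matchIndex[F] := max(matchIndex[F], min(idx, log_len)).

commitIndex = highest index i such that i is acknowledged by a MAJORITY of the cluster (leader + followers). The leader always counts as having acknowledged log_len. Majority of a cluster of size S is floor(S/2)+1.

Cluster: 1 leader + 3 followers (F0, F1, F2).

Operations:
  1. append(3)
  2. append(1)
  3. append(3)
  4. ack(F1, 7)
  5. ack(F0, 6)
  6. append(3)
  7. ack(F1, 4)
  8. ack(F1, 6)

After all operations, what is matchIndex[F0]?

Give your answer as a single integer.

Answer: 6

Derivation:
Op 1: append 3 -> log_len=3
Op 2: append 1 -> log_len=4
Op 3: append 3 -> log_len=7
Op 4: F1 acks idx 7 -> match: F0=0 F1=7 F2=0; commitIndex=0
Op 5: F0 acks idx 6 -> match: F0=6 F1=7 F2=0; commitIndex=6
Op 6: append 3 -> log_len=10
Op 7: F1 acks idx 4 -> match: F0=6 F1=7 F2=0; commitIndex=6
Op 8: F1 acks idx 6 -> match: F0=6 F1=7 F2=0; commitIndex=6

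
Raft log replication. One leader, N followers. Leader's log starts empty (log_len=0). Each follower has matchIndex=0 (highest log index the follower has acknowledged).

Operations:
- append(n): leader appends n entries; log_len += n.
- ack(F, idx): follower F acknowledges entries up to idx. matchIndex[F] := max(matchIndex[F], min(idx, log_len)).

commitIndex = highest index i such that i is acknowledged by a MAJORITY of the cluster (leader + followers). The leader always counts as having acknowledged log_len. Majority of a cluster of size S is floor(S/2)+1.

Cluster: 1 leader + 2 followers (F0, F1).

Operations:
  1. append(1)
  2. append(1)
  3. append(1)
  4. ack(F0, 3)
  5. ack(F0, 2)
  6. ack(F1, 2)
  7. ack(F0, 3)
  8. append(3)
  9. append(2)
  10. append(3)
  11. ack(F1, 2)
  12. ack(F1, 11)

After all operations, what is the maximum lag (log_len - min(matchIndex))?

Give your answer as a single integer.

Answer: 8

Derivation:
Op 1: append 1 -> log_len=1
Op 2: append 1 -> log_len=2
Op 3: append 1 -> log_len=3
Op 4: F0 acks idx 3 -> match: F0=3 F1=0; commitIndex=3
Op 5: F0 acks idx 2 -> match: F0=3 F1=0; commitIndex=3
Op 6: F1 acks idx 2 -> match: F0=3 F1=2; commitIndex=3
Op 7: F0 acks idx 3 -> match: F0=3 F1=2; commitIndex=3
Op 8: append 3 -> log_len=6
Op 9: append 2 -> log_len=8
Op 10: append 3 -> log_len=11
Op 11: F1 acks idx 2 -> match: F0=3 F1=2; commitIndex=3
Op 12: F1 acks idx 11 -> match: F0=3 F1=11; commitIndex=11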